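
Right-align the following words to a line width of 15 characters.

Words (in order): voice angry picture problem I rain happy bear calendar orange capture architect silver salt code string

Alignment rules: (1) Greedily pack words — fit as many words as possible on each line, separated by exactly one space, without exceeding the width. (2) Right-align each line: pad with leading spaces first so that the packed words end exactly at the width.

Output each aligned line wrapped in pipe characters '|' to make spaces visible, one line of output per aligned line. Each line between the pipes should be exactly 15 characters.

Answer: |    voice angry|
|picture problem|
|   I rain happy|
|  bear calendar|
| orange capture|
|      architect|
|    silver salt|
|    code string|

Derivation:
Line 1: ['voice', 'angry'] (min_width=11, slack=4)
Line 2: ['picture', 'problem'] (min_width=15, slack=0)
Line 3: ['I', 'rain', 'happy'] (min_width=12, slack=3)
Line 4: ['bear', 'calendar'] (min_width=13, slack=2)
Line 5: ['orange', 'capture'] (min_width=14, slack=1)
Line 6: ['architect'] (min_width=9, slack=6)
Line 7: ['silver', 'salt'] (min_width=11, slack=4)
Line 8: ['code', 'string'] (min_width=11, slack=4)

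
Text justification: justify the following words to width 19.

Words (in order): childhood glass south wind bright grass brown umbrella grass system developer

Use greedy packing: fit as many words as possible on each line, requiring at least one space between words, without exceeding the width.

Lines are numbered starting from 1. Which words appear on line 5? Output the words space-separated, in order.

Line 1: ['childhood', 'glass'] (min_width=15, slack=4)
Line 2: ['south', 'wind', 'bright'] (min_width=17, slack=2)
Line 3: ['grass', 'brown'] (min_width=11, slack=8)
Line 4: ['umbrella', 'grass'] (min_width=14, slack=5)
Line 5: ['system', 'developer'] (min_width=16, slack=3)

Answer: system developer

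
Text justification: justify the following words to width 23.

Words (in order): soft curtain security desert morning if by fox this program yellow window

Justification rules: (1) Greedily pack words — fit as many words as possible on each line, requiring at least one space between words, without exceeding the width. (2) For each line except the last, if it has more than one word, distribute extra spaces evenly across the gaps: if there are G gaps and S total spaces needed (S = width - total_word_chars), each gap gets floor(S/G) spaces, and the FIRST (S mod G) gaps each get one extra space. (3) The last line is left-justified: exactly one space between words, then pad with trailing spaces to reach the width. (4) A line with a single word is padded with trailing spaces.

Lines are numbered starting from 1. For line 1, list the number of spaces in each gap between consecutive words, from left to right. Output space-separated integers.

Answer: 2 2

Derivation:
Line 1: ['soft', 'curtain', 'security'] (min_width=21, slack=2)
Line 2: ['desert', 'morning', 'if', 'by'] (min_width=20, slack=3)
Line 3: ['fox', 'this', 'program', 'yellow'] (min_width=23, slack=0)
Line 4: ['window'] (min_width=6, slack=17)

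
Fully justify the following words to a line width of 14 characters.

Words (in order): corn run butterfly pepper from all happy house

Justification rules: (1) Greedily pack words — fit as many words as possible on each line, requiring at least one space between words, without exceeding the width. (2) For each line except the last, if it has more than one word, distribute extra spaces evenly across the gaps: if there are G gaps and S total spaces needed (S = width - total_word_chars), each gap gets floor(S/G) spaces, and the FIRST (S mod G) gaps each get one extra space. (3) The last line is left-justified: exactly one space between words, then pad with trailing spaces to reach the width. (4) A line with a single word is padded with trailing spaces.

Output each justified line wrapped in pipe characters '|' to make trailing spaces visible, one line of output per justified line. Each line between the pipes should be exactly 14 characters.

Answer: |corn       run|
|butterfly     |
|pepper    from|
|all      happy|
|house         |

Derivation:
Line 1: ['corn', 'run'] (min_width=8, slack=6)
Line 2: ['butterfly'] (min_width=9, slack=5)
Line 3: ['pepper', 'from'] (min_width=11, slack=3)
Line 4: ['all', 'happy'] (min_width=9, slack=5)
Line 5: ['house'] (min_width=5, slack=9)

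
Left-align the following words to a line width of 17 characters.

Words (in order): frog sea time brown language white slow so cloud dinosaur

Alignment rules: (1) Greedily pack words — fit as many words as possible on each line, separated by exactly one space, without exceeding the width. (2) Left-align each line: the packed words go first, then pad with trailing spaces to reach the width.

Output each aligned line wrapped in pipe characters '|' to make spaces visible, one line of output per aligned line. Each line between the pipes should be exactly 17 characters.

Answer: |frog sea time    |
|brown language   |
|white slow so    |
|cloud dinosaur   |

Derivation:
Line 1: ['frog', 'sea', 'time'] (min_width=13, slack=4)
Line 2: ['brown', 'language'] (min_width=14, slack=3)
Line 3: ['white', 'slow', 'so'] (min_width=13, slack=4)
Line 4: ['cloud', 'dinosaur'] (min_width=14, slack=3)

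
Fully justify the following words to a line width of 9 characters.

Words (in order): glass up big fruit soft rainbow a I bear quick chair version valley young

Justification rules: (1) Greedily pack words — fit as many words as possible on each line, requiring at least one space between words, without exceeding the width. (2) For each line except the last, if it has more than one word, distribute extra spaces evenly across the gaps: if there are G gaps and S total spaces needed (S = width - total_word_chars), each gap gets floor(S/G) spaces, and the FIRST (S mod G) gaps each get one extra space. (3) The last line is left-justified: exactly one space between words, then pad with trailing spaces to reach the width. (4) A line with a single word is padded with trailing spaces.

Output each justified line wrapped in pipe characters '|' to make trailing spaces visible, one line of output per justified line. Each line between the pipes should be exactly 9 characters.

Answer: |glass  up|
|big fruit|
|soft     |
|rainbow a|
|I    bear|
|quick    |
|chair    |
|version  |
|valley   |
|young    |

Derivation:
Line 1: ['glass', 'up'] (min_width=8, slack=1)
Line 2: ['big', 'fruit'] (min_width=9, slack=0)
Line 3: ['soft'] (min_width=4, slack=5)
Line 4: ['rainbow', 'a'] (min_width=9, slack=0)
Line 5: ['I', 'bear'] (min_width=6, slack=3)
Line 6: ['quick'] (min_width=5, slack=4)
Line 7: ['chair'] (min_width=5, slack=4)
Line 8: ['version'] (min_width=7, slack=2)
Line 9: ['valley'] (min_width=6, slack=3)
Line 10: ['young'] (min_width=5, slack=4)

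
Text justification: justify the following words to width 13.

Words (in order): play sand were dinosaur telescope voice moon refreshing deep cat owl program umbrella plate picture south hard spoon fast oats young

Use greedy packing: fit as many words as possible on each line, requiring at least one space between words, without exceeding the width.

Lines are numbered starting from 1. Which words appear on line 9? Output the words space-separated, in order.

Answer: plate picture

Derivation:
Line 1: ['play', 'sand'] (min_width=9, slack=4)
Line 2: ['were', 'dinosaur'] (min_width=13, slack=0)
Line 3: ['telescope'] (min_width=9, slack=4)
Line 4: ['voice', 'moon'] (min_width=10, slack=3)
Line 5: ['refreshing'] (min_width=10, slack=3)
Line 6: ['deep', 'cat', 'owl'] (min_width=12, slack=1)
Line 7: ['program'] (min_width=7, slack=6)
Line 8: ['umbrella'] (min_width=8, slack=5)
Line 9: ['plate', 'picture'] (min_width=13, slack=0)
Line 10: ['south', 'hard'] (min_width=10, slack=3)
Line 11: ['spoon', 'fast'] (min_width=10, slack=3)
Line 12: ['oats', 'young'] (min_width=10, slack=3)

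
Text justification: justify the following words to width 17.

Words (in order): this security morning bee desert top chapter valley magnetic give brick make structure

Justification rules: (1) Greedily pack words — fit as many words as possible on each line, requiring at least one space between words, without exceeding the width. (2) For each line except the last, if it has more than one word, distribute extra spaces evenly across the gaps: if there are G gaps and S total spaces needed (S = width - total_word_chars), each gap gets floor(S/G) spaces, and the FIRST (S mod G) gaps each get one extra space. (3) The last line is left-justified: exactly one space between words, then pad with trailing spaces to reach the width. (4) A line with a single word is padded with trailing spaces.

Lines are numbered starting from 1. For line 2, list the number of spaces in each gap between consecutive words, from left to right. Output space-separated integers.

Line 1: ['this', 'security'] (min_width=13, slack=4)
Line 2: ['morning', 'bee'] (min_width=11, slack=6)
Line 3: ['desert', 'top'] (min_width=10, slack=7)
Line 4: ['chapter', 'valley'] (min_width=14, slack=3)
Line 5: ['magnetic', 'give'] (min_width=13, slack=4)
Line 6: ['brick', 'make'] (min_width=10, slack=7)
Line 7: ['structure'] (min_width=9, slack=8)

Answer: 7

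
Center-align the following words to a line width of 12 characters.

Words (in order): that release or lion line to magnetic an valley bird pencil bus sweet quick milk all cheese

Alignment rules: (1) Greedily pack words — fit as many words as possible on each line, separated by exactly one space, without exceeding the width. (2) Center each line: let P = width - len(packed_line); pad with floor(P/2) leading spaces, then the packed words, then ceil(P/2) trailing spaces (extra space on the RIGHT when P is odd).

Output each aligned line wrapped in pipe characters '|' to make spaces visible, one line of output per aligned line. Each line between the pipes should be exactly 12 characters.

Line 1: ['that', 'release'] (min_width=12, slack=0)
Line 2: ['or', 'lion', 'line'] (min_width=12, slack=0)
Line 3: ['to', 'magnetic'] (min_width=11, slack=1)
Line 4: ['an', 'valley'] (min_width=9, slack=3)
Line 5: ['bird', 'pencil'] (min_width=11, slack=1)
Line 6: ['bus', 'sweet'] (min_width=9, slack=3)
Line 7: ['quick', 'milk'] (min_width=10, slack=2)
Line 8: ['all', 'cheese'] (min_width=10, slack=2)

Answer: |that release|
|or lion line|
|to magnetic |
| an valley  |
|bird pencil |
| bus sweet  |
| quick milk |
| all cheese |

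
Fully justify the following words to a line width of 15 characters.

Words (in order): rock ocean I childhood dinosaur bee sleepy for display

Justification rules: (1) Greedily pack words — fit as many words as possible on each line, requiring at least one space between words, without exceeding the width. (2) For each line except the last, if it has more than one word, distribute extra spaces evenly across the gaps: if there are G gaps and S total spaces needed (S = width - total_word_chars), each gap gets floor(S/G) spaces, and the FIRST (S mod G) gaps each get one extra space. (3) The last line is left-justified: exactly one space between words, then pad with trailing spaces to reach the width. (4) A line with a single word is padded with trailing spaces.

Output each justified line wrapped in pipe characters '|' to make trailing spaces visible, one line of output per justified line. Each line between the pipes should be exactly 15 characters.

Answer: |rock   ocean  I|
|childhood      |
|dinosaur    bee|
|sleepy      for|
|display        |

Derivation:
Line 1: ['rock', 'ocean', 'I'] (min_width=12, slack=3)
Line 2: ['childhood'] (min_width=9, slack=6)
Line 3: ['dinosaur', 'bee'] (min_width=12, slack=3)
Line 4: ['sleepy', 'for'] (min_width=10, slack=5)
Line 5: ['display'] (min_width=7, slack=8)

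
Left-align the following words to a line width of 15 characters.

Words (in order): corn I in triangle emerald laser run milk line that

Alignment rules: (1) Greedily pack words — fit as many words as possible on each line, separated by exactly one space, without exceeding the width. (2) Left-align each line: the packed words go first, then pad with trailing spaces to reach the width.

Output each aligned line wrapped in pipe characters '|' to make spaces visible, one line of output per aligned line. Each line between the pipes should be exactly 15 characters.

Line 1: ['corn', 'I', 'in'] (min_width=9, slack=6)
Line 2: ['triangle'] (min_width=8, slack=7)
Line 3: ['emerald', 'laser'] (min_width=13, slack=2)
Line 4: ['run', 'milk', 'line'] (min_width=13, slack=2)
Line 5: ['that'] (min_width=4, slack=11)

Answer: |corn I in      |
|triangle       |
|emerald laser  |
|run milk line  |
|that           |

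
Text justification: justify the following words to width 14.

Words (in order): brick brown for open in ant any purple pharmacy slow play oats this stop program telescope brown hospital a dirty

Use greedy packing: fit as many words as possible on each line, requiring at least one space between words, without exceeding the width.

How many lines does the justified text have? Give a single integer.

Line 1: ['brick', 'brown'] (min_width=11, slack=3)
Line 2: ['for', 'open', 'in'] (min_width=11, slack=3)
Line 3: ['ant', 'any', 'purple'] (min_width=14, slack=0)
Line 4: ['pharmacy', 'slow'] (min_width=13, slack=1)
Line 5: ['play', 'oats', 'this'] (min_width=14, slack=0)
Line 6: ['stop', 'program'] (min_width=12, slack=2)
Line 7: ['telescope'] (min_width=9, slack=5)
Line 8: ['brown', 'hospital'] (min_width=14, slack=0)
Line 9: ['a', 'dirty'] (min_width=7, slack=7)
Total lines: 9

Answer: 9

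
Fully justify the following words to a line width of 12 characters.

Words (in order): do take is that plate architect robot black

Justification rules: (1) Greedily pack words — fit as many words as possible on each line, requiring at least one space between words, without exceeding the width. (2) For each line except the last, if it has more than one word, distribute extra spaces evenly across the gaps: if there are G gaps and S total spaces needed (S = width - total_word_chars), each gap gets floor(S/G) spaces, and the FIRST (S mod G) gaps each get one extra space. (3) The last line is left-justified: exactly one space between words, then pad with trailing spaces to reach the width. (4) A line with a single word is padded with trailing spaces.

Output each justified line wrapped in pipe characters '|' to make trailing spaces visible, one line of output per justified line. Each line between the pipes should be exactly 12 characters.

Answer: |do  take  is|
|that   plate|
|architect   |
|robot black |

Derivation:
Line 1: ['do', 'take', 'is'] (min_width=10, slack=2)
Line 2: ['that', 'plate'] (min_width=10, slack=2)
Line 3: ['architect'] (min_width=9, slack=3)
Line 4: ['robot', 'black'] (min_width=11, slack=1)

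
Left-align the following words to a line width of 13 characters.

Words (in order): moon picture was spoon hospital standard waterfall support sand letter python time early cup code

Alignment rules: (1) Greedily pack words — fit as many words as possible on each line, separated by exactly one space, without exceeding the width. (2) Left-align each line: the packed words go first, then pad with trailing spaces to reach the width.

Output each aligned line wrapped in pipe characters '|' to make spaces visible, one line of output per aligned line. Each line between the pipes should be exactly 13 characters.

Line 1: ['moon', 'picture'] (min_width=12, slack=1)
Line 2: ['was', 'spoon'] (min_width=9, slack=4)
Line 3: ['hospital'] (min_width=8, slack=5)
Line 4: ['standard'] (min_width=8, slack=5)
Line 5: ['waterfall'] (min_width=9, slack=4)
Line 6: ['support', 'sand'] (min_width=12, slack=1)
Line 7: ['letter', 'python'] (min_width=13, slack=0)
Line 8: ['time', 'early'] (min_width=10, slack=3)
Line 9: ['cup', 'code'] (min_width=8, slack=5)

Answer: |moon picture |
|was spoon    |
|hospital     |
|standard     |
|waterfall    |
|support sand |
|letter python|
|time early   |
|cup code     |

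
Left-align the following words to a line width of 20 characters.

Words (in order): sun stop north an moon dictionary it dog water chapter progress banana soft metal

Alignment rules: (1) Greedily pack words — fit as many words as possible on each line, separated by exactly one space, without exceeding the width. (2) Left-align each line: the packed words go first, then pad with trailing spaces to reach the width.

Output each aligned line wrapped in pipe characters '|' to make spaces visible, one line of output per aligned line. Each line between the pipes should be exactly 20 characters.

Line 1: ['sun', 'stop', 'north', 'an'] (min_width=17, slack=3)
Line 2: ['moon', 'dictionary', 'it'] (min_width=18, slack=2)
Line 3: ['dog', 'water', 'chapter'] (min_width=17, slack=3)
Line 4: ['progress', 'banana', 'soft'] (min_width=20, slack=0)
Line 5: ['metal'] (min_width=5, slack=15)

Answer: |sun stop north an   |
|moon dictionary it  |
|dog water chapter   |
|progress banana soft|
|metal               |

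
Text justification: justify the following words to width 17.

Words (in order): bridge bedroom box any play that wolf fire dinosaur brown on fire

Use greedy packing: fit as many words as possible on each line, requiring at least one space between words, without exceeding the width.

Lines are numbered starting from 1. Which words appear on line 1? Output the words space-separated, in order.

Line 1: ['bridge', 'bedroom'] (min_width=14, slack=3)
Line 2: ['box', 'any', 'play', 'that'] (min_width=17, slack=0)
Line 3: ['wolf', 'fire'] (min_width=9, slack=8)
Line 4: ['dinosaur', 'brown', 'on'] (min_width=17, slack=0)
Line 5: ['fire'] (min_width=4, slack=13)

Answer: bridge bedroom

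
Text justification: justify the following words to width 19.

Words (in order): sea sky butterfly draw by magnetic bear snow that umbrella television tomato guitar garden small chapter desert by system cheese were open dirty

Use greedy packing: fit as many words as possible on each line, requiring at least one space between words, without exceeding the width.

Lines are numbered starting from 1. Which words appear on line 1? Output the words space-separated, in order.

Line 1: ['sea', 'sky', 'butterfly'] (min_width=17, slack=2)
Line 2: ['draw', 'by', 'magnetic'] (min_width=16, slack=3)
Line 3: ['bear', 'snow', 'that'] (min_width=14, slack=5)
Line 4: ['umbrella', 'television'] (min_width=19, slack=0)
Line 5: ['tomato', 'guitar'] (min_width=13, slack=6)
Line 6: ['garden', 'small'] (min_width=12, slack=7)
Line 7: ['chapter', 'desert', 'by'] (min_width=17, slack=2)
Line 8: ['system', 'cheese', 'were'] (min_width=18, slack=1)
Line 9: ['open', 'dirty'] (min_width=10, slack=9)

Answer: sea sky butterfly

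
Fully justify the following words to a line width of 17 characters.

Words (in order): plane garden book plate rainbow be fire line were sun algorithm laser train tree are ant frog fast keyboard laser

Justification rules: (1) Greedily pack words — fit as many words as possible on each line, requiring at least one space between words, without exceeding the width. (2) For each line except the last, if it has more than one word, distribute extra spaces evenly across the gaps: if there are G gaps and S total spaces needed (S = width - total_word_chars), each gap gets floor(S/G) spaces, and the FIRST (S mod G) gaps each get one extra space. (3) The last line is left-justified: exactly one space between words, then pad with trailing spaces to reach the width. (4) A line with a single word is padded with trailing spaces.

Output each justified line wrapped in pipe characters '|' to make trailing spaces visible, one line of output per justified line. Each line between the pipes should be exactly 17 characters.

Line 1: ['plane', 'garden', 'book'] (min_width=17, slack=0)
Line 2: ['plate', 'rainbow', 'be'] (min_width=16, slack=1)
Line 3: ['fire', 'line', 'were'] (min_width=14, slack=3)
Line 4: ['sun', 'algorithm'] (min_width=13, slack=4)
Line 5: ['laser', 'train', 'tree'] (min_width=16, slack=1)
Line 6: ['are', 'ant', 'frog', 'fast'] (min_width=17, slack=0)
Line 7: ['keyboard', 'laser'] (min_width=14, slack=3)

Answer: |plane garden book|
|plate  rainbow be|
|fire   line  were|
|sun     algorithm|
|laser  train tree|
|are ant frog fast|
|keyboard laser   |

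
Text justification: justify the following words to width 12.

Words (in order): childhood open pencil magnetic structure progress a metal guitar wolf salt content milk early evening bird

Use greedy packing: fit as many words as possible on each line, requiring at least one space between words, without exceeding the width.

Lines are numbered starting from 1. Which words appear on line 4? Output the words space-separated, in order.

Answer: structure

Derivation:
Line 1: ['childhood'] (min_width=9, slack=3)
Line 2: ['open', 'pencil'] (min_width=11, slack=1)
Line 3: ['magnetic'] (min_width=8, slack=4)
Line 4: ['structure'] (min_width=9, slack=3)
Line 5: ['progress', 'a'] (min_width=10, slack=2)
Line 6: ['metal', 'guitar'] (min_width=12, slack=0)
Line 7: ['wolf', 'salt'] (min_width=9, slack=3)
Line 8: ['content', 'milk'] (min_width=12, slack=0)
Line 9: ['early'] (min_width=5, slack=7)
Line 10: ['evening', 'bird'] (min_width=12, slack=0)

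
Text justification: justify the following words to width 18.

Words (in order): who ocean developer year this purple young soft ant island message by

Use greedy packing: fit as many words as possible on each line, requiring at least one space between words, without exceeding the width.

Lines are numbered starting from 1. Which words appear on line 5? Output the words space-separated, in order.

Line 1: ['who', 'ocean'] (min_width=9, slack=9)
Line 2: ['developer', 'year'] (min_width=14, slack=4)
Line 3: ['this', 'purple', 'young'] (min_width=17, slack=1)
Line 4: ['soft', 'ant', 'island'] (min_width=15, slack=3)
Line 5: ['message', 'by'] (min_width=10, slack=8)

Answer: message by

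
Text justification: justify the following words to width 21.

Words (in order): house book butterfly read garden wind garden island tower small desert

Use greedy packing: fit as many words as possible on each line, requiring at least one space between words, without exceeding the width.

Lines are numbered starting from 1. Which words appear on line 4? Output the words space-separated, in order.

Line 1: ['house', 'book', 'butterfly'] (min_width=20, slack=1)
Line 2: ['read', 'garden', 'wind'] (min_width=16, slack=5)
Line 3: ['garden', 'island', 'tower'] (min_width=19, slack=2)
Line 4: ['small', 'desert'] (min_width=12, slack=9)

Answer: small desert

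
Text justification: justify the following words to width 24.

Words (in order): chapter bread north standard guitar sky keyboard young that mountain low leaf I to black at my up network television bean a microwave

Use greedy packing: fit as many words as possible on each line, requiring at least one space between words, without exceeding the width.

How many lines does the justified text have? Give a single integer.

Answer: 7

Derivation:
Line 1: ['chapter', 'bread', 'north'] (min_width=19, slack=5)
Line 2: ['standard', 'guitar', 'sky'] (min_width=19, slack=5)
Line 3: ['keyboard', 'young', 'that'] (min_width=19, slack=5)
Line 4: ['mountain', 'low', 'leaf', 'I', 'to'] (min_width=22, slack=2)
Line 5: ['black', 'at', 'my', 'up', 'network'] (min_width=22, slack=2)
Line 6: ['television', 'bean', 'a'] (min_width=17, slack=7)
Line 7: ['microwave'] (min_width=9, slack=15)
Total lines: 7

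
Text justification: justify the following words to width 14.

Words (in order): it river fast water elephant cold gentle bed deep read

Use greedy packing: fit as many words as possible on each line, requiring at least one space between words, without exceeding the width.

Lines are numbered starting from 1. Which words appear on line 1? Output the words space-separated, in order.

Line 1: ['it', 'river', 'fast'] (min_width=13, slack=1)
Line 2: ['water', 'elephant'] (min_width=14, slack=0)
Line 3: ['cold', 'gentle'] (min_width=11, slack=3)
Line 4: ['bed', 'deep', 'read'] (min_width=13, slack=1)

Answer: it river fast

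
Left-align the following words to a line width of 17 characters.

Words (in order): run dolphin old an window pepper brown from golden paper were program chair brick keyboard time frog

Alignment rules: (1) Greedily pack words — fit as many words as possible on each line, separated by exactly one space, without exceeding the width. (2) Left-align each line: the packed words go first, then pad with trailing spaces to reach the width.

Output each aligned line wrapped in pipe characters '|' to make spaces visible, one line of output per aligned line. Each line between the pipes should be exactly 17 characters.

Answer: |run dolphin old  |
|an window pepper |
|brown from golden|
|paper were       |
|program chair    |
|brick keyboard   |
|time frog        |

Derivation:
Line 1: ['run', 'dolphin', 'old'] (min_width=15, slack=2)
Line 2: ['an', 'window', 'pepper'] (min_width=16, slack=1)
Line 3: ['brown', 'from', 'golden'] (min_width=17, slack=0)
Line 4: ['paper', 'were'] (min_width=10, slack=7)
Line 5: ['program', 'chair'] (min_width=13, slack=4)
Line 6: ['brick', 'keyboard'] (min_width=14, slack=3)
Line 7: ['time', 'frog'] (min_width=9, slack=8)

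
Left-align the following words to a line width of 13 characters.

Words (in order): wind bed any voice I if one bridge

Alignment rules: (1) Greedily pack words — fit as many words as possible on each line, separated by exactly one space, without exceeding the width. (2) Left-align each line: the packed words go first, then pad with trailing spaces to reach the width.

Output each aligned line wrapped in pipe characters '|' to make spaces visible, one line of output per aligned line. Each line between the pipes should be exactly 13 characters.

Line 1: ['wind', 'bed', 'any'] (min_width=12, slack=1)
Line 2: ['voice', 'I', 'if'] (min_width=10, slack=3)
Line 3: ['one', 'bridge'] (min_width=10, slack=3)

Answer: |wind bed any |
|voice I if   |
|one bridge   |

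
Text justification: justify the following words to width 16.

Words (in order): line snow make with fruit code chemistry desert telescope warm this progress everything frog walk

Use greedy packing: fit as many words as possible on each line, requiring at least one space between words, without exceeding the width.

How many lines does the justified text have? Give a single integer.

Answer: 7

Derivation:
Line 1: ['line', 'snow', 'make'] (min_width=14, slack=2)
Line 2: ['with', 'fruit', 'code'] (min_width=15, slack=1)
Line 3: ['chemistry', 'desert'] (min_width=16, slack=0)
Line 4: ['telescope', 'warm'] (min_width=14, slack=2)
Line 5: ['this', 'progress'] (min_width=13, slack=3)
Line 6: ['everything', 'frog'] (min_width=15, slack=1)
Line 7: ['walk'] (min_width=4, slack=12)
Total lines: 7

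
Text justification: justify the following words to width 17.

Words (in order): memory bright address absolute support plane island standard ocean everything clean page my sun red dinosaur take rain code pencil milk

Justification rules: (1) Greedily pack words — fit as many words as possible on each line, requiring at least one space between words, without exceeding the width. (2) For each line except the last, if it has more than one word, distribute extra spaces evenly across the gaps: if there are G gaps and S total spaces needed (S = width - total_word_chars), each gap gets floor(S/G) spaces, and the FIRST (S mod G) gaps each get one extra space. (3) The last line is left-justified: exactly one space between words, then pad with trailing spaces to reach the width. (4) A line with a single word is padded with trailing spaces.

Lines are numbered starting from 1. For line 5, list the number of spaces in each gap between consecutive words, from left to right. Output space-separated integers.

Answer: 2

Derivation:
Line 1: ['memory', 'bright'] (min_width=13, slack=4)
Line 2: ['address', 'absolute'] (min_width=16, slack=1)
Line 3: ['support', 'plane'] (min_width=13, slack=4)
Line 4: ['island', 'standard'] (min_width=15, slack=2)
Line 5: ['ocean', 'everything'] (min_width=16, slack=1)
Line 6: ['clean', 'page', 'my', 'sun'] (min_width=17, slack=0)
Line 7: ['red', 'dinosaur', 'take'] (min_width=17, slack=0)
Line 8: ['rain', 'code', 'pencil'] (min_width=16, slack=1)
Line 9: ['milk'] (min_width=4, slack=13)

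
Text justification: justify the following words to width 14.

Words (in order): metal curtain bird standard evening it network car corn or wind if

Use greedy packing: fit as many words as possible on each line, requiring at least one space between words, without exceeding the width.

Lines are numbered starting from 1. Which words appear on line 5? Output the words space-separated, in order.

Line 1: ['metal', 'curtain'] (min_width=13, slack=1)
Line 2: ['bird', 'standard'] (min_width=13, slack=1)
Line 3: ['evening', 'it'] (min_width=10, slack=4)
Line 4: ['network', 'car'] (min_width=11, slack=3)
Line 5: ['corn', 'or', 'wind'] (min_width=12, slack=2)
Line 6: ['if'] (min_width=2, slack=12)

Answer: corn or wind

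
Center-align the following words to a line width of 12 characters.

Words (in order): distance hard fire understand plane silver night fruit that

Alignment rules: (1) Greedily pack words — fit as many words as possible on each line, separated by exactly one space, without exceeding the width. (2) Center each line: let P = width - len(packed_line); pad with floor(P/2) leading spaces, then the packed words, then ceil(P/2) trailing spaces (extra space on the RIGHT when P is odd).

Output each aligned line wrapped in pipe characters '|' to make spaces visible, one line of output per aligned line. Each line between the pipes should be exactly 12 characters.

Line 1: ['distance'] (min_width=8, slack=4)
Line 2: ['hard', 'fire'] (min_width=9, slack=3)
Line 3: ['understand'] (min_width=10, slack=2)
Line 4: ['plane', 'silver'] (min_width=12, slack=0)
Line 5: ['night', 'fruit'] (min_width=11, slack=1)
Line 6: ['that'] (min_width=4, slack=8)

Answer: |  distance  |
| hard fire  |
| understand |
|plane silver|
|night fruit |
|    that    |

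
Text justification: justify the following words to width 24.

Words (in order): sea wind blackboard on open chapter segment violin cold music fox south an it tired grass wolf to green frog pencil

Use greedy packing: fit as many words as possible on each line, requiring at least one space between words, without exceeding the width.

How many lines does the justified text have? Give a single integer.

Line 1: ['sea', 'wind', 'blackboard', 'on'] (min_width=22, slack=2)
Line 2: ['open', 'chapter', 'segment'] (min_width=20, slack=4)
Line 3: ['violin', 'cold', 'music', 'fox'] (min_width=21, slack=3)
Line 4: ['south', 'an', 'it', 'tired', 'grass'] (min_width=23, slack=1)
Line 5: ['wolf', 'to', 'green', 'frog'] (min_width=18, slack=6)
Line 6: ['pencil'] (min_width=6, slack=18)
Total lines: 6

Answer: 6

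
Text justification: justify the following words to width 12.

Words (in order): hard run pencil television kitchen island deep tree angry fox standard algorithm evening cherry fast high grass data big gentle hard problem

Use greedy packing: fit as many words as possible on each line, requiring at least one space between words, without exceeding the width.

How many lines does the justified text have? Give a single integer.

Line 1: ['hard', 'run'] (min_width=8, slack=4)
Line 2: ['pencil'] (min_width=6, slack=6)
Line 3: ['television'] (min_width=10, slack=2)
Line 4: ['kitchen'] (min_width=7, slack=5)
Line 5: ['island', 'deep'] (min_width=11, slack=1)
Line 6: ['tree', 'angry'] (min_width=10, slack=2)
Line 7: ['fox', 'standard'] (min_width=12, slack=0)
Line 8: ['algorithm'] (min_width=9, slack=3)
Line 9: ['evening'] (min_width=7, slack=5)
Line 10: ['cherry', 'fast'] (min_width=11, slack=1)
Line 11: ['high', 'grass'] (min_width=10, slack=2)
Line 12: ['data', 'big'] (min_width=8, slack=4)
Line 13: ['gentle', 'hard'] (min_width=11, slack=1)
Line 14: ['problem'] (min_width=7, slack=5)
Total lines: 14

Answer: 14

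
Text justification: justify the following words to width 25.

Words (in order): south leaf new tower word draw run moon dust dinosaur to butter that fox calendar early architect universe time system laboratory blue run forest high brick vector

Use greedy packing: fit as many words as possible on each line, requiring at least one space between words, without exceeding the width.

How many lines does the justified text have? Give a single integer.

Line 1: ['south', 'leaf', 'new', 'tower', 'word'] (min_width=25, slack=0)
Line 2: ['draw', 'run', 'moon', 'dust'] (min_width=18, slack=7)
Line 3: ['dinosaur', 'to', 'butter', 'that'] (min_width=23, slack=2)
Line 4: ['fox', 'calendar', 'early'] (min_width=18, slack=7)
Line 5: ['architect', 'universe', 'time'] (min_width=23, slack=2)
Line 6: ['system', 'laboratory', 'blue'] (min_width=22, slack=3)
Line 7: ['run', 'forest', 'high', 'brick'] (min_width=21, slack=4)
Line 8: ['vector'] (min_width=6, slack=19)
Total lines: 8

Answer: 8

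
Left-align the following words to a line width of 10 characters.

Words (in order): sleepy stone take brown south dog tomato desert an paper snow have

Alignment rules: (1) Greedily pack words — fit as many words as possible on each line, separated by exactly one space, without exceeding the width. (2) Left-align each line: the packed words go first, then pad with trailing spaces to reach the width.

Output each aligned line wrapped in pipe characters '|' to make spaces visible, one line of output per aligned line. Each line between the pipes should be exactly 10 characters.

Answer: |sleepy    |
|stone take|
|brown     |
|south dog |
|tomato    |
|desert an |
|paper snow|
|have      |

Derivation:
Line 1: ['sleepy'] (min_width=6, slack=4)
Line 2: ['stone', 'take'] (min_width=10, slack=0)
Line 3: ['brown'] (min_width=5, slack=5)
Line 4: ['south', 'dog'] (min_width=9, slack=1)
Line 5: ['tomato'] (min_width=6, slack=4)
Line 6: ['desert', 'an'] (min_width=9, slack=1)
Line 7: ['paper', 'snow'] (min_width=10, slack=0)
Line 8: ['have'] (min_width=4, slack=6)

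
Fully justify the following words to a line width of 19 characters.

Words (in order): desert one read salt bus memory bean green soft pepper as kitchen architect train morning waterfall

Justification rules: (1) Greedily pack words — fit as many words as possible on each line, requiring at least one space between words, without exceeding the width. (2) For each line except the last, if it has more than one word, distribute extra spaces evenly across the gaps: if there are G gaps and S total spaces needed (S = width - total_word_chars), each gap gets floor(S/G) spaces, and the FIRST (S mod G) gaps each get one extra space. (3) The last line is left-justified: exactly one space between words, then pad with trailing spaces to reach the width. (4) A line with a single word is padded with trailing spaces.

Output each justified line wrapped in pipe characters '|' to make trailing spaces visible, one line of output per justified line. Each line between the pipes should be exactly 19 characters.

Answer: |desert   one   read|
|salt   bus   memory|
|bean   green   soft|
|pepper  as  kitchen|
|architect     train|
|morning waterfall  |

Derivation:
Line 1: ['desert', 'one', 'read'] (min_width=15, slack=4)
Line 2: ['salt', 'bus', 'memory'] (min_width=15, slack=4)
Line 3: ['bean', 'green', 'soft'] (min_width=15, slack=4)
Line 4: ['pepper', 'as', 'kitchen'] (min_width=17, slack=2)
Line 5: ['architect', 'train'] (min_width=15, slack=4)
Line 6: ['morning', 'waterfall'] (min_width=17, slack=2)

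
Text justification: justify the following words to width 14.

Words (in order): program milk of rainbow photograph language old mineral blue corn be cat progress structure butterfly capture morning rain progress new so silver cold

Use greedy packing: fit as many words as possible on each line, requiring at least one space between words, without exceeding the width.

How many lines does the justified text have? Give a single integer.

Line 1: ['program', 'milk'] (min_width=12, slack=2)
Line 2: ['of', 'rainbow'] (min_width=10, slack=4)
Line 3: ['photograph'] (min_width=10, slack=4)
Line 4: ['language', 'old'] (min_width=12, slack=2)
Line 5: ['mineral', 'blue'] (min_width=12, slack=2)
Line 6: ['corn', 'be', 'cat'] (min_width=11, slack=3)
Line 7: ['progress'] (min_width=8, slack=6)
Line 8: ['structure'] (min_width=9, slack=5)
Line 9: ['butterfly'] (min_width=9, slack=5)
Line 10: ['capture'] (min_width=7, slack=7)
Line 11: ['morning', 'rain'] (min_width=12, slack=2)
Line 12: ['progress', 'new'] (min_width=12, slack=2)
Line 13: ['so', 'silver', 'cold'] (min_width=14, slack=0)
Total lines: 13

Answer: 13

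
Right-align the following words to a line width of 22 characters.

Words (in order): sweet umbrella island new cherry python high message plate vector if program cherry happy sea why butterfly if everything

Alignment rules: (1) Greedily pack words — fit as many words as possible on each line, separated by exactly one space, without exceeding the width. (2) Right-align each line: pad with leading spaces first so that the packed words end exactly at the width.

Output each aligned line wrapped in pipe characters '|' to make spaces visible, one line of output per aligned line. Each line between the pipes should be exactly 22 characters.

Answer: | sweet umbrella island|
|new cherry python high|
|  message plate vector|
|     if program cherry|
|         happy sea why|
|          butterfly if|
|            everything|

Derivation:
Line 1: ['sweet', 'umbrella', 'island'] (min_width=21, slack=1)
Line 2: ['new', 'cherry', 'python', 'high'] (min_width=22, slack=0)
Line 3: ['message', 'plate', 'vector'] (min_width=20, slack=2)
Line 4: ['if', 'program', 'cherry'] (min_width=17, slack=5)
Line 5: ['happy', 'sea', 'why'] (min_width=13, slack=9)
Line 6: ['butterfly', 'if'] (min_width=12, slack=10)
Line 7: ['everything'] (min_width=10, slack=12)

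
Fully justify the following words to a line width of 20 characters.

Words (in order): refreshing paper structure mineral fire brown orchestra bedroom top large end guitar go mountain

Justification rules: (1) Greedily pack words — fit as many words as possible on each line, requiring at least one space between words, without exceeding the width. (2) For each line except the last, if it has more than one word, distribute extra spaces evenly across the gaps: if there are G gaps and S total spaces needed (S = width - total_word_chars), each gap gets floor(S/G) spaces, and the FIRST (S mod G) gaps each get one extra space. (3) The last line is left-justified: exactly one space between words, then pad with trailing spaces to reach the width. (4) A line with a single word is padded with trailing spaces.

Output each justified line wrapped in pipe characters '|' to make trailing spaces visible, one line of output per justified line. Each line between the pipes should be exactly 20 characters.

Answer: |refreshing     paper|
|structure    mineral|
|fire brown orchestra|
|bedroom   top  large|
|end     guitar    go|
|mountain            |

Derivation:
Line 1: ['refreshing', 'paper'] (min_width=16, slack=4)
Line 2: ['structure', 'mineral'] (min_width=17, slack=3)
Line 3: ['fire', 'brown', 'orchestra'] (min_width=20, slack=0)
Line 4: ['bedroom', 'top', 'large'] (min_width=17, slack=3)
Line 5: ['end', 'guitar', 'go'] (min_width=13, slack=7)
Line 6: ['mountain'] (min_width=8, slack=12)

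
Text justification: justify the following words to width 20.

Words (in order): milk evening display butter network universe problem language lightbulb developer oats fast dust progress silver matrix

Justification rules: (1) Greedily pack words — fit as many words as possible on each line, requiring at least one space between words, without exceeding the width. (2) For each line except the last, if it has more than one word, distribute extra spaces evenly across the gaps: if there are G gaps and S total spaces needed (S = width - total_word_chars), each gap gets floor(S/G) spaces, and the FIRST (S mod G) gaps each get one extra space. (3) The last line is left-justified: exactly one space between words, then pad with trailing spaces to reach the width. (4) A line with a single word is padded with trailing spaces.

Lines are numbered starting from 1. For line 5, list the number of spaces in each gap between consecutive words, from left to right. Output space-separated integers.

Answer: 2 1

Derivation:
Line 1: ['milk', 'evening', 'display'] (min_width=20, slack=0)
Line 2: ['butter', 'network'] (min_width=14, slack=6)
Line 3: ['universe', 'problem'] (min_width=16, slack=4)
Line 4: ['language', 'lightbulb'] (min_width=18, slack=2)
Line 5: ['developer', 'oats', 'fast'] (min_width=19, slack=1)
Line 6: ['dust', 'progress', 'silver'] (min_width=20, slack=0)
Line 7: ['matrix'] (min_width=6, slack=14)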